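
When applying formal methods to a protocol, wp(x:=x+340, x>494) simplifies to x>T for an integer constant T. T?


Formula: wp(x:=E, P) = P[E/x] (substitute E for x in postcondition)
Step 1: Postcondition: x>494
Step 2: Substitute x+340 for x: x+340>494
Step 3: Solve for x: x > 494-340 = 154

154


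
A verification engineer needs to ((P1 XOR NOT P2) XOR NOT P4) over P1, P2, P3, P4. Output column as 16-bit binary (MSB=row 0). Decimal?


Formula: ((P1 XOR NOT P2) XOR NOT P4) over P1, P2, P3, P4 (16 rows)
Evaluate each row (bits = P1,P2,P3,P4, MSB first):
  row 0 [0000]: ((0 XOR NOT 0) XOR NOT 0) -> 0
  row 1 [0001]: ((0 XOR NOT 0) XOR NOT 1) -> 1
  row 2 [0010]: ((0 XOR NOT 0) XOR NOT 0) -> 0
  row 3 [0011]: ((0 XOR NOT 0) XOR NOT 1) -> 1
  row 4 [0100]: ((0 XOR NOT 1) XOR NOT 0) -> 1
  row 5 [0101]: ((0 XOR NOT 1) XOR NOT 1) -> 0
  row 6 [0110]: ((0 XOR NOT 1) XOR NOT 0) -> 1
  row 7 [0111]: ((0 XOR NOT 1) XOR NOT 1) -> 0
  row 8 [1000]: ((1 XOR NOT 0) XOR NOT 0) -> 1
  row 9 [1001]: ((1 XOR NOT 0) XOR NOT 1) -> 0
  row 10 [1010]: ((1 XOR NOT 0) XOR NOT 0) -> 1
  row 11 [1011]: ((1 XOR NOT 0) XOR NOT 1) -> 0
  row 12 [1100]: ((1 XOR NOT 1) XOR NOT 0) -> 0
  row 13 [1101]: ((1 XOR NOT 1) XOR NOT 1) -> 1
  row 14 [1110]: ((1 XOR NOT 1) XOR NOT 0) -> 0
  row 15 [1111]: ((1 XOR NOT 1) XOR NOT 1) -> 1
Full result column, 4 rows per line (P1,P2 fixed per line; P3,P4 runs 00..11 left to right):
  rows 0-3 [P1,P2=00]: 0101  = hex 5
  rows 4-7 [P1,P2=01]: 1010  = hex A
  rows 8-11 [P1,P2=10]: 1010  = hex A
  rows 12-15 [P1,P2=11]: 0101  = hex 5
Output column (row 0 .. row 15) = 0101101010100101
Output column grouped in 4s = 0101 1010 1010 0101 = 0x5AA5
Convert to decimal digit by digit (value = value*16 + digit):
  5 -> 5
  5*16 + 10 (A) = 90
  90*16 + 10 (A) = 1450
  1450*16 + 5 = 23205
Decimal = 23205

23205


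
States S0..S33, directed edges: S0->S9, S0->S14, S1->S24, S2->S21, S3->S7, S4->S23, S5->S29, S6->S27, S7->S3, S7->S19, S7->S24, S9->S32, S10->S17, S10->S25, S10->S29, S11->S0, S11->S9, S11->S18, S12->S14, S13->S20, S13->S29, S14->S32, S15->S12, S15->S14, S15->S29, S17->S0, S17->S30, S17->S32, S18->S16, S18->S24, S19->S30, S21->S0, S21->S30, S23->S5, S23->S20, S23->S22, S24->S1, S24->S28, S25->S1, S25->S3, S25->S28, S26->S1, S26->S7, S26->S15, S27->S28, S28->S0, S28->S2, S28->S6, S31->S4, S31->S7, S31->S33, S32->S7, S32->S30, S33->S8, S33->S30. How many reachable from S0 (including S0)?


BFS from S0:
  layer 0: {S0}
  layer 1: {S9, S14}
  layer 2: {S32}
  layer 3: {S7, S30}
  layer 4: {S3, S19, S24}
  layer 5: {S1, S28}
  layer 6: {S2, S6}
  layer 7: {S21, S27}
Reachable set: {S0, S1, S2, S3, S6, S7, S9, S14, S19, S21, S24, S27, S28, S30, S32}
Count = 15

15


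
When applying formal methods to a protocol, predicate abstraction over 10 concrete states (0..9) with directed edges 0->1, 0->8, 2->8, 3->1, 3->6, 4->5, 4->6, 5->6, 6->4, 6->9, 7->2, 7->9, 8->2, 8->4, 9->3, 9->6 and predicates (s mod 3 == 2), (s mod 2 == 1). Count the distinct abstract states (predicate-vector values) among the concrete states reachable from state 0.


BFS from 0:
Concrete reachable: {0, 1, 2, 3, 4, 5, 6, 8, 9}
Abstract via predicates (s mod 3 == 2), (s mod 2 == 1):
  (0,0) <- {0, 4, 6}
  (0,1) <- {1, 3, 9}
  (1,0) <- {2, 8}
  (1,1) <- {5}
Distinct abstract states = 4

4


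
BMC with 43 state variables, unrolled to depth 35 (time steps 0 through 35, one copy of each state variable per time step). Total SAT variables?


BMC unrolls to depth k, creating one copy of each state var for steps 0..k.
Step count = 35 + 1 = 36 (steps 0 through 35)
Vars per step = 43
Total = 43 * 36 = 1548

1548


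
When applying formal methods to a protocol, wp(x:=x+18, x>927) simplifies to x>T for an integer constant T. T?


Formula: wp(x:=E, P) = P[E/x] (substitute E for x in postcondition)
Step 1: Postcondition: x>927
Step 2: Substitute x+18 for x: x+18>927
Step 3: Solve for x: x > 927-18 = 909

909


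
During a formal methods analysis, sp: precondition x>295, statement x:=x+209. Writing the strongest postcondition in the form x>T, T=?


Formula: sp(P, x:=E) = exists old_x. (x = E[old_x/x]) AND P[old_x/x] (old_x is the value of x before the assignment; eliminate old_x by solving x = E[old_x/x] for old_x)
Step 1: Precondition P: x>295, i.e. old_x > 295
Step 2: Assignment gives x = old_x + 209, so old_x = x - 209
Step 3: Substitute into P: x - 209 > 295
Step 4: Simplify: x > 295+209 = 504

504


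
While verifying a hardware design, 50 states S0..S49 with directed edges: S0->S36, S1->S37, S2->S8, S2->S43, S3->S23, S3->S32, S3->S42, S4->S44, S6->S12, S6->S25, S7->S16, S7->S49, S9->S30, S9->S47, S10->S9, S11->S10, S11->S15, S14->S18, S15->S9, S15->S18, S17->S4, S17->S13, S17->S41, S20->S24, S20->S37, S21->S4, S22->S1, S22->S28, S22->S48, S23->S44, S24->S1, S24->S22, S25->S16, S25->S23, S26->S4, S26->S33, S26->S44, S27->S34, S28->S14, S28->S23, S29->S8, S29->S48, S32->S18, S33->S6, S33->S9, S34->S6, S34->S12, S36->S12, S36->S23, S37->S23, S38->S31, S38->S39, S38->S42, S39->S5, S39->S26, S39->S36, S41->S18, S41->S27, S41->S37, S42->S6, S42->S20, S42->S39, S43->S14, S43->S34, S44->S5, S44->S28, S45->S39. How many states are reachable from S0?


BFS from S0:
  layer 0: {S0}
  layer 1: {S36}
  layer 2: {S12, S23}
  layer 3: {S44}
  layer 4: {S5, S28}
  layer 5: {S14}
  layer 6: {S18}
Reachable set: {S0, S5, S12, S14, S18, S23, S28, S36, S44}
Count = 9

9


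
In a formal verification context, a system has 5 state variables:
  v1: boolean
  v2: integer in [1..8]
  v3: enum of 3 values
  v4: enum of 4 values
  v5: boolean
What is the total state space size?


State space = product of domain sizes of all variables.
Domain sizes:
  v1 (boolean): 2
  v2 (integer in [1..8]): 8
  v3 (enum of 3 values): 3
  v4 (enum of 4 values): 4
  v5 (boolean): 2
Product = 2 * 8 * 3 * 4 * 2 = 384

384


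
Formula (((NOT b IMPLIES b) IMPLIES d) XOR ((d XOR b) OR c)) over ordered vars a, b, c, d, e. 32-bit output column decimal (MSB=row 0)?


Formula: (((NOT b IMPLIES b) IMPLIES d) XOR ((d XOR b) OR c)) over a, b, c, d, e (32 rows)
Evaluate each row (bits = a,b,c,d,e, MSB first):
  row 0 [00000]: (((NOT 0 IMPLIES 0) IMPLIES 0) XOR ((0 XOR 0) OR 0)) -> 1
  row 1 [00001]: (((NOT 0 IMPLIES 0) IMPLIES 0) XOR ((0 XOR 0) OR 0)) -> 1
  row 2 [00010]: (((NOT 0 IMPLIES 0) IMPLIES 1) XOR ((1 XOR 0) OR 0)) -> 0
  row 3 [00011]: (((NOT 0 IMPLIES 0) IMPLIES 1) XOR ((1 XOR 0) OR 0)) -> 0
  row 4 [00100]: (((NOT 0 IMPLIES 0) IMPLIES 0) XOR ((0 XOR 0) OR 1)) -> 0
  row 5 [00101]: (((NOT 0 IMPLIES 0) IMPLIES 0) XOR ((0 XOR 0) OR 1)) -> 0
  row 6 [00110]: (((NOT 0 IMPLIES 0) IMPLIES 1) XOR ((1 XOR 0) OR 1)) -> 0
  row 7 [00111]: (((NOT 0 IMPLIES 0) IMPLIES 1) XOR ((1 XOR 0) OR 1)) -> 0
  row 8 [01000]: (((NOT 1 IMPLIES 1) IMPLIES 0) XOR ((0 XOR 1) OR 0)) -> 1
  row 9 [01001]: (((NOT 1 IMPLIES 1) IMPLIES 0) XOR ((0 XOR 1) OR 0)) -> 1
  row 10 [01010]: (((NOT 1 IMPLIES 1) IMPLIES 1) XOR ((1 XOR 1) OR 0)) -> 1
  row 11 [01011]: (((NOT 1 IMPLIES 1) IMPLIES 1) XOR ((1 XOR 1) OR 0)) -> 1
  row 12 [01100]: (((NOT 1 IMPLIES 1) IMPLIES 0) XOR ((0 XOR 1) OR 1)) -> 1
  row 13 [01101]: (((NOT 1 IMPLIES 1) IMPLIES 0) XOR ((0 XOR 1) OR 1)) -> 1
  row 14 [01110]: (((NOT 1 IMPLIES 1) IMPLIES 1) XOR ((1 XOR 1) OR 1)) -> 0
  row 15 [01111]: (((NOT 1 IMPLIES 1) IMPLIES 1) XOR ((1 XOR 1) OR 1)) -> 0
  row 16 [10000]: (((NOT 0 IMPLIES 0) IMPLIES 0) XOR ((0 XOR 0) OR 0)) -> 1
  row 17 [10001]: (((NOT 0 IMPLIES 0) IMPLIES 0) XOR ((0 XOR 0) OR 0)) -> 1
  row 18 [10010]: (((NOT 0 IMPLIES 0) IMPLIES 1) XOR ((1 XOR 0) OR 0)) -> 0
  row 19 [10011]: (((NOT 0 IMPLIES 0) IMPLIES 1) XOR ((1 XOR 0) OR 0)) -> 0
  row 20 [10100]: (((NOT 0 IMPLIES 0) IMPLIES 0) XOR ((0 XOR 0) OR 1)) -> 0
  row 21 [10101]: (((NOT 0 IMPLIES 0) IMPLIES 0) XOR ((0 XOR 0) OR 1)) -> 0
  row 22 [10110]: (((NOT 0 IMPLIES 0) IMPLIES 1) XOR ((1 XOR 0) OR 1)) -> 0
  row 23 [10111]: (((NOT 0 IMPLIES 0) IMPLIES 1) XOR ((1 XOR 0) OR 1)) -> 0
  row 24 [11000]: (((NOT 1 IMPLIES 1) IMPLIES 0) XOR ((0 XOR 1) OR 0)) -> 1
  row 25 [11001]: (((NOT 1 IMPLIES 1) IMPLIES 0) XOR ((0 XOR 1) OR 0)) -> 1
  row 26 [11010]: (((NOT 1 IMPLIES 1) IMPLIES 1) XOR ((1 XOR 1) OR 0)) -> 1
  row 27 [11011]: (((NOT 1 IMPLIES 1) IMPLIES 1) XOR ((1 XOR 1) OR 0)) -> 1
  row 28 [11100]: (((NOT 1 IMPLIES 1) IMPLIES 0) XOR ((0 XOR 1) OR 1)) -> 1
  row 29 [11101]: (((NOT 1 IMPLIES 1) IMPLIES 0) XOR ((0 XOR 1) OR 1)) -> 1
  row 30 [11110]: (((NOT 1 IMPLIES 1) IMPLIES 1) XOR ((1 XOR 1) OR 1)) -> 0
  row 31 [11111]: (((NOT 1 IMPLIES 1) IMPLIES 1) XOR ((1 XOR 1) OR 1)) -> 0
Full result column, 4 rows per line (a,b,c fixed per line; d,e runs 00..11 left to right):
  rows 0-3 [a,b,c=000]: 1100  = hex C
  rows 4-7 [a,b,c=001]: 0000  = hex 0
  rows 8-11 [a,b,c=010]: 1111  = hex F
  rows 12-15 [a,b,c=011]: 1100  = hex C
  rows 16-19 [a,b,c=100]: 1100  = hex C
  rows 20-23 [a,b,c=101]: 0000  = hex 0
  rows 24-27 [a,b,c=110]: 1111  = hex F
  rows 28-31 [a,b,c=111]: 1100  = hex C
Output column (row 0 .. row 31) = 11000000111111001100000011111100
Output column grouped in 4s = 1100 0000 1111 1100 1100 0000 1111 1100 = 0xC0FCC0FC
Convert to decimal digit by digit (value = value*16 + digit):
  C -> 12
  12*16 + 0 = 192
  192*16 + 15 (F) = 3087
  3087*16 + 12 (C) = 49404
  49404*16 + 12 (C) = 790476
  790476*16 + 0 = 12647616
  12647616*16 + 15 (F) = 202361871
  202361871*16 + 12 (C) = 3237789948
Decimal = 3237789948

3237789948


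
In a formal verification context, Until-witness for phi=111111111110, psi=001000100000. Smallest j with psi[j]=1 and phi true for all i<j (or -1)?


(phi U psi) at 0: need smallest j with psi[j]=1 and phi[i]=1 for all i in [0,j).
Scan from step 0:
  step 0: phi=1, psi=0 -> continue
  step 1: phi=1, psi=0 -> continue
  step 2: psi=1 and phi held for [0,2) -> witness found
Witness step = 2

2


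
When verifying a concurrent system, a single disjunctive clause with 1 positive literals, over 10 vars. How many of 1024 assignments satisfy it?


Step 1: Total=2^10=1024
Step 2: Unsat when all 1 false: 2^9=512
Step 3: Sat=1024-512=512

512


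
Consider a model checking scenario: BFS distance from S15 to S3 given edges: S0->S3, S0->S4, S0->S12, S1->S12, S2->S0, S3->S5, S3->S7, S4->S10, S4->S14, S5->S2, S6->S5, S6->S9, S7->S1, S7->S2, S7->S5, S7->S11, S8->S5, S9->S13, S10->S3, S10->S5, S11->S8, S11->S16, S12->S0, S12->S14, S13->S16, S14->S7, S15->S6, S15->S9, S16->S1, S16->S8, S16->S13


BFS layer-by-layer from S15:
  dist 0: {S15}
  dist 1: {S6, S9}
  dist 2: {S5, S13}
  dist 3: {S2, S16}
  dist 4: {S0, S1, S8}
  dist 5: {S3, S4, S12}
  -> S3 reached at distance 5
Shortest path length = 5

5


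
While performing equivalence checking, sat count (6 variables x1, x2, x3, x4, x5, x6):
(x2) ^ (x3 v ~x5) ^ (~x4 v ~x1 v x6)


CNF with 3 clauses over 6 vars (64 assignments).
An assignment satisfies CNF iff every clause has >=1 true literal.
Check each row (bits = x1,x2,x3,x4,x5,x6; clause T/F shown):
  row 0 [000000]: clauses=FTT -> 0
  row 1 [000001]: clauses=FTT -> 0
  row 2 [000010]: clauses=FFT -> 0
  row 3 [000011]: clauses=FFT -> 0
  row 4 [000100]: clauses=FTT -> 0
  (every remaining row is evaluated the same way; all 64 results are listed next)
Full result column, 8 rows per line (x1,x2,x3 fixed per line; x4,x5,x6 runs 000..111 left to right):
  rows 0-7 [x1,x2,x3=000]: 00000000  (ones: 0)
  rows 8-15 [x1,x2,x3=001]: 00000000  (ones: 0)
  rows 16-23 [x1,x2,x3=010]: 11001100  (ones: 4)
  rows 24-31 [x1,x2,x3=011]: 11111111  (ones: 8)
  rows 32-39 [x1,x2,x3=100]: 00000000  (ones: 0)
  rows 40-47 [x1,x2,x3=101]: 00000000  (ones: 0)
  rows 48-55 [x1,x2,x3=110]: 11000100  (ones: 3)
  rows 56-63 [x1,x2,x3=111]: 11110101  (ones: 6)
Satisfying assignments = 0+0+4+8+0+0+3+6 = 21

21


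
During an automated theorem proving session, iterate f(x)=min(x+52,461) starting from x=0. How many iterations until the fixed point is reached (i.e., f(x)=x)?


Step 1: x=0, cap=461, increment=52
Step 2: x grows by 52 each step until capped at 461; fixed point is x=461
Step 3: iterations = ceil(461/52) = 9

9


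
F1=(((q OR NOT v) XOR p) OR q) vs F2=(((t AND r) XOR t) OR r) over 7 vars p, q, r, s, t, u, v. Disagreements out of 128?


F1 = (((q OR NOT v) XOR p) OR q)
F2 = (((t AND r) XOR t) OR r)
Evaluate both on each of 128 rows (bits = p,q,r,s,t,u,v):
  row 0 [0000000]: F1=1 F2=0 (differ) -> 1
  row 1 [0000001]: F1=0 F2=0 -> 0
  row 2 [0000010]: F1=1 F2=0 (differ) -> 1
  row 3 [0000011]: F1=0 F2=0 -> 0
  row 4 [0000100]: F1=1 F2=1 -> 0
  (every remaining row is evaluated the same way; all 128 results are listed next)
Full result column, 8 rows per line (p,q,r,s fixed per line; t,u,v runs 000..111 left to right):
  rows 0-7 [p,q,r,s=0000]: 10100101  (ones: 4)
  rows 8-15 [p,q,r,s=0001]: 10100101  (ones: 4)
  rows 16-23 [p,q,r,s=0010]: 01010101  (ones: 4)
  rows 24-31 [p,q,r,s=0011]: 01010101  (ones: 4)
  rows 32-39 [p,q,r,s=0100]: 11110000  (ones: 4)
  rows 40-47 [p,q,r,s=0101]: 11110000  (ones: 4)
  rows 48-55 [p,q,r,s=0110]: 00000000  (ones: 0)
  rows 56-63 [p,q,r,s=0111]: 00000000  (ones: 0)
  rows 64-71 [p,q,r,s=1000]: 01011010  (ones: 4)
  rows 72-79 [p,q,r,s=1001]: 01011010  (ones: 4)
  rows 80-87 [p,q,r,s=1010]: 10101010  (ones: 4)
  rows 88-95 [p,q,r,s=1011]: 10101010  (ones: 4)
  rows 96-103 [p,q,r,s=1100]: 11110000  (ones: 4)
  rows 104-111 [p,q,r,s=1101]: 11110000  (ones: 4)
  rows 112-119 [p,q,r,s=1110]: 00000000  (ones: 0)
  rows 120-127 [p,q,r,s=1111]: 00000000  (ones: 0)
Disagreements = 4+4+4+4+4+4+0+0+4+4+4+4+4+4+0+0 = 48

48


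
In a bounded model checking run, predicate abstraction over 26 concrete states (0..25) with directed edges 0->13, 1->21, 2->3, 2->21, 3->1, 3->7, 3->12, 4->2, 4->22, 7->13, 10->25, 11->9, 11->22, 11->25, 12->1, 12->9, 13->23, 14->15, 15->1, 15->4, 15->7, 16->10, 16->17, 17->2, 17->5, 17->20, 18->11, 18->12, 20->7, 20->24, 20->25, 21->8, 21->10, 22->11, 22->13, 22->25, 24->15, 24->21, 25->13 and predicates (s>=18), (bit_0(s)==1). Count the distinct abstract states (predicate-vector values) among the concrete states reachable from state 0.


BFS from 0:
Concrete reachable: {0, 13, 23}
Abstract via predicates (s>=18), (bit_0(s)==1):
  (0,0) <- {0}
  (0,1) <- {13}
  (1,1) <- {23}
Distinct abstract states = 3

3


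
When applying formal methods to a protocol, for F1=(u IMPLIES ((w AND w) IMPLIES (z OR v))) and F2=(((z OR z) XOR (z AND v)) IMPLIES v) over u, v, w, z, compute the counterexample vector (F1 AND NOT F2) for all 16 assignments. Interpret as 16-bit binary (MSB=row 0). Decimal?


F1 = (u IMPLIES ((w AND w) IMPLIES (z OR v)))
F2 = (((z OR z) XOR (z AND v)) IMPLIES v)
Counterexample to F1=>F2 is where F1=1 and F2=0.
Evaluate each row (bits = u,v,w,z, MSB first):
  row 0 [0000]: F1=1 F2=1 -> F1&~F2 -> 0
  row 1 [0001]: F1=1 F2=0 -> F1&~F2 -> 1
  row 2 [0010]: F1=1 F2=1 -> F1&~F2 -> 0
  row 3 [0011]: F1=1 F2=0 -> F1&~F2 -> 1
  row 4 [0100]: F1=1 F2=1 -> F1&~F2 -> 0
  row 5 [0101]: F1=1 F2=1 -> F1&~F2 -> 0
  row 6 [0110]: F1=1 F2=1 -> F1&~F2 -> 0
  row 7 [0111]: F1=1 F2=1 -> F1&~F2 -> 0
  row 8 [1000]: F1=1 F2=1 -> F1&~F2 -> 0
  row 9 [1001]: F1=1 F2=0 -> F1&~F2 -> 1
  row 10 [1010]: F1=0 F2=1 -> F1&~F2 -> 0
  row 11 [1011]: F1=1 F2=0 -> F1&~F2 -> 1
  row 12 [1100]: F1=1 F2=1 -> F1&~F2 -> 0
  row 13 [1101]: F1=1 F2=1 -> F1&~F2 -> 0
  row 14 [1110]: F1=1 F2=1 -> F1&~F2 -> 0
  row 15 [1111]: F1=1 F2=1 -> F1&~F2 -> 0
Full result column, 4 rows per line (u,v fixed per line; w,z runs 00..11 left to right):
  rows 0-3 [u,v=00]: 0101  = hex 5
  rows 4-7 [u,v=01]: 0000  = hex 0
  rows 8-11 [u,v=10]: 0101  = hex 5
  rows 12-15 [u,v=11]: 0000  = hex 0
Counterexample vector (row 0 .. row 15) = 0101000001010000
Output column grouped in 4s = 0101 0000 0101 0000 = 0x5050
Convert to decimal digit by digit (value = value*16 + digit):
  5 -> 5
  5*16 + 0 = 80
  80*16 + 5 = 1285
  1285*16 + 0 = 20560
Decimal = 20560

20560


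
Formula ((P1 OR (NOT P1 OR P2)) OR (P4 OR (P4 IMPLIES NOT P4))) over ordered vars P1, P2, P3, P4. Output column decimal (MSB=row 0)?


Formula: ((P1 OR (NOT P1 OR P2)) OR (P4 OR (P4 IMPLIES NOT P4))) over P1, P2, P3, P4 (16 rows)
Evaluate each row (bits = P1,P2,P3,P4, MSB first):
  row 0 [0000]: ((0 OR (NOT 0 OR 0)) OR (0 OR (0 IMPLIES NOT 0))) -> 1
  row 1 [0001]: ((0 OR (NOT 0 OR 0)) OR (1 OR (1 IMPLIES NOT 1))) -> 1
  row 2 [0010]: ((0 OR (NOT 0 OR 0)) OR (0 OR (0 IMPLIES NOT 0))) -> 1
  row 3 [0011]: ((0 OR (NOT 0 OR 0)) OR (1 OR (1 IMPLIES NOT 1))) -> 1
  row 4 [0100]: ((0 OR (NOT 0 OR 1)) OR (0 OR (0 IMPLIES NOT 0))) -> 1
  row 5 [0101]: ((0 OR (NOT 0 OR 1)) OR (1 OR (1 IMPLIES NOT 1))) -> 1
  row 6 [0110]: ((0 OR (NOT 0 OR 1)) OR (0 OR (0 IMPLIES NOT 0))) -> 1
  row 7 [0111]: ((0 OR (NOT 0 OR 1)) OR (1 OR (1 IMPLIES NOT 1))) -> 1
  row 8 [1000]: ((1 OR (NOT 1 OR 0)) OR (0 OR (0 IMPLIES NOT 0))) -> 1
  row 9 [1001]: ((1 OR (NOT 1 OR 0)) OR (1 OR (1 IMPLIES NOT 1))) -> 1
  row 10 [1010]: ((1 OR (NOT 1 OR 0)) OR (0 OR (0 IMPLIES NOT 0))) -> 1
  row 11 [1011]: ((1 OR (NOT 1 OR 0)) OR (1 OR (1 IMPLIES NOT 1))) -> 1
  row 12 [1100]: ((1 OR (NOT 1 OR 1)) OR (0 OR (0 IMPLIES NOT 0))) -> 1
  row 13 [1101]: ((1 OR (NOT 1 OR 1)) OR (1 OR (1 IMPLIES NOT 1))) -> 1
  row 14 [1110]: ((1 OR (NOT 1 OR 1)) OR (0 OR (0 IMPLIES NOT 0))) -> 1
  row 15 [1111]: ((1 OR (NOT 1 OR 1)) OR (1 OR (1 IMPLIES NOT 1))) -> 1
Full result column, 4 rows per line (P1,P2 fixed per line; P3,P4 runs 00..11 left to right):
  rows 0-3 [P1,P2=00]: 1111  = hex F
  rows 4-7 [P1,P2=01]: 1111  = hex F
  rows 8-11 [P1,P2=10]: 1111  = hex F
  rows 12-15 [P1,P2=11]: 1111  = hex F
Output column (row 0 .. row 15) = 1111111111111111
Output column grouped in 4s = 1111 1111 1111 1111 = 0xFFFF
Convert to decimal digit by digit (value = value*16 + digit):
  F -> 15
  15*16 + 15 (F) = 255
  255*16 + 15 (F) = 4095
  4095*16 + 15 (F) = 65535
Decimal = 65535

65535


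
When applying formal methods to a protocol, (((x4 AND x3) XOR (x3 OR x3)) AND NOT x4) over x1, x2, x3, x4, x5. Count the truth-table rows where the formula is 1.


Formula: (((x4 AND x3) XOR (x3 OR x3)) AND NOT x4) over 5 vars (32 rows)
Evaluate each row (x1, x2, x3, x4, x5 as bits, MSB first):
  row 0 [00000]: (((0 AND 0) XOR (0 OR 0)) AND NOT 0) -> 0
  row 1 [00001]: (((0 AND 0) XOR (0 OR 0)) AND NOT 0) -> 0
  row 2 [00010]: (((1 AND 0) XOR (0 OR 0)) AND NOT 1) -> 0
  row 3 [00011]: (((1 AND 0) XOR (0 OR 0)) AND NOT 1) -> 0
  row 4 [00100]: (((0 AND 1) XOR (1 OR 1)) AND NOT 0) -> 1
  row 5 [00101]: (((0 AND 1) XOR (1 OR 1)) AND NOT 0) -> 1
  row 6 [00110]: (((1 AND 1) XOR (1 OR 1)) AND NOT 1) -> 0
  row 7 [00111]: (((1 AND 1) XOR (1 OR 1)) AND NOT 1) -> 0
  row 8 [01000]: (((0 AND 0) XOR (0 OR 0)) AND NOT 0) -> 0
  row 9 [01001]: (((0 AND 0) XOR (0 OR 0)) AND NOT 0) -> 0
  row 10 [01010]: (((1 AND 0) XOR (0 OR 0)) AND NOT 1) -> 0
  row 11 [01011]: (((1 AND 0) XOR (0 OR 0)) AND NOT 1) -> 0
  row 12 [01100]: (((0 AND 1) XOR (1 OR 1)) AND NOT 0) -> 1
  row 13 [01101]: (((0 AND 1) XOR (1 OR 1)) AND NOT 0) -> 1
  row 14 [01110]: (((1 AND 1) XOR (1 OR 1)) AND NOT 1) -> 0
  row 15 [01111]: (((1 AND 1) XOR (1 OR 1)) AND NOT 1) -> 0
  row 16 [10000]: (((0 AND 0) XOR (0 OR 0)) AND NOT 0) -> 0
  row 17 [10001]: (((0 AND 0) XOR (0 OR 0)) AND NOT 0) -> 0
  row 18 [10010]: (((1 AND 0) XOR (0 OR 0)) AND NOT 1) -> 0
  row 19 [10011]: (((1 AND 0) XOR (0 OR 0)) AND NOT 1) -> 0
  row 20 [10100]: (((0 AND 1) XOR (1 OR 1)) AND NOT 0) -> 1
  row 21 [10101]: (((0 AND 1) XOR (1 OR 1)) AND NOT 0) -> 1
  row 22 [10110]: (((1 AND 1) XOR (1 OR 1)) AND NOT 1) -> 0
  row 23 [10111]: (((1 AND 1) XOR (1 OR 1)) AND NOT 1) -> 0
  row 24 [11000]: (((0 AND 0) XOR (0 OR 0)) AND NOT 0) -> 0
  row 25 [11001]: (((0 AND 0) XOR (0 OR 0)) AND NOT 0) -> 0
  row 26 [11010]: (((1 AND 0) XOR (0 OR 0)) AND NOT 1) -> 0
  row 27 [11011]: (((1 AND 0) XOR (0 OR 0)) AND NOT 1) -> 0
  row 28 [11100]: (((0 AND 1) XOR (1 OR 1)) AND NOT 0) -> 1
  row 29 [11101]: (((0 AND 1) XOR (1 OR 1)) AND NOT 0) -> 1
  row 30 [11110]: (((1 AND 1) XOR (1 OR 1)) AND NOT 1) -> 0
  row 31 [11111]: (((1 AND 1) XOR (1 OR 1)) AND NOT 1) -> 0
Full result column, 8 rows per line (x1,x2 fixed per line; x3,x4,x5 runs 000..111 left to right):
  rows 0-7 [x1,x2=00]: 00001100  (ones: 2)
  rows 8-15 [x1,x2=01]: 00001100  (ones: 2)
  rows 16-23 [x1,x2=10]: 00001100  (ones: 2)
  rows 24-31 [x1,x2=11]: 00001100  (ones: 2)
Count of 1-rows = 2+2+2+2 = 8

8


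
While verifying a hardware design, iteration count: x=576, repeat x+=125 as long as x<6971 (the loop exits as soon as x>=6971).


Step 1: x goes from 576 toward 6971 by 125; the body runs while x<6971, so iterations = ceil((bound-start)/step)
Step 2: Distance=6395
Step 3: ceil(6395/125)=52

52


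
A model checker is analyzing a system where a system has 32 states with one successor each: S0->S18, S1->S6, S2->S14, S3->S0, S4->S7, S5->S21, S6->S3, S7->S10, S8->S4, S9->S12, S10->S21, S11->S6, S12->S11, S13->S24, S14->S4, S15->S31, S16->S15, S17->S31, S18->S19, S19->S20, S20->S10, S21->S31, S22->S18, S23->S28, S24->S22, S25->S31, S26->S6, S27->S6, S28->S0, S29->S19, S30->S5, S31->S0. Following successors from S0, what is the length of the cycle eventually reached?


Trace from S0 until a state repeats:
  S0 -> S18 -> S19 -> S20 -> S10 -> S21 -> S31 -> S0
S0 first seen at step 0, revisited at step 7.
Cycle length = 7 - 0 = 7

7


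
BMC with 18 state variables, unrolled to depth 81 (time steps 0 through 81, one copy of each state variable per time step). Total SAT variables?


BMC unrolls to depth k, creating one copy of each state var for steps 0..k.
Step count = 81 + 1 = 82 (steps 0 through 81)
Vars per step = 18
Total = 18 * 82 = 1476

1476


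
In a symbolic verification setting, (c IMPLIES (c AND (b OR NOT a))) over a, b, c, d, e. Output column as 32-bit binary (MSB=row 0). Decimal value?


Formula: (c IMPLIES (c AND (b OR NOT a))) over a, b, c, d, e (32 rows)
Evaluate each row (bits = a,b,c,d,e, MSB first):
  row 0 [00000]: (0 IMPLIES (0 AND (0 OR NOT 0))) -> 1
  row 1 [00001]: (0 IMPLIES (0 AND (0 OR NOT 0))) -> 1
  row 2 [00010]: (0 IMPLIES (0 AND (0 OR NOT 0))) -> 1
  row 3 [00011]: (0 IMPLIES (0 AND (0 OR NOT 0))) -> 1
  row 4 [00100]: (1 IMPLIES (1 AND (0 OR NOT 0))) -> 1
  row 5 [00101]: (1 IMPLIES (1 AND (0 OR NOT 0))) -> 1
  row 6 [00110]: (1 IMPLIES (1 AND (0 OR NOT 0))) -> 1
  row 7 [00111]: (1 IMPLIES (1 AND (0 OR NOT 0))) -> 1
  row 8 [01000]: (0 IMPLIES (0 AND (1 OR NOT 0))) -> 1
  row 9 [01001]: (0 IMPLIES (0 AND (1 OR NOT 0))) -> 1
  row 10 [01010]: (0 IMPLIES (0 AND (1 OR NOT 0))) -> 1
  row 11 [01011]: (0 IMPLIES (0 AND (1 OR NOT 0))) -> 1
  row 12 [01100]: (1 IMPLIES (1 AND (1 OR NOT 0))) -> 1
  row 13 [01101]: (1 IMPLIES (1 AND (1 OR NOT 0))) -> 1
  row 14 [01110]: (1 IMPLIES (1 AND (1 OR NOT 0))) -> 1
  row 15 [01111]: (1 IMPLIES (1 AND (1 OR NOT 0))) -> 1
  row 16 [10000]: (0 IMPLIES (0 AND (0 OR NOT 1))) -> 1
  row 17 [10001]: (0 IMPLIES (0 AND (0 OR NOT 1))) -> 1
  row 18 [10010]: (0 IMPLIES (0 AND (0 OR NOT 1))) -> 1
  row 19 [10011]: (0 IMPLIES (0 AND (0 OR NOT 1))) -> 1
  row 20 [10100]: (1 IMPLIES (1 AND (0 OR NOT 1))) -> 0
  row 21 [10101]: (1 IMPLIES (1 AND (0 OR NOT 1))) -> 0
  row 22 [10110]: (1 IMPLIES (1 AND (0 OR NOT 1))) -> 0
  row 23 [10111]: (1 IMPLIES (1 AND (0 OR NOT 1))) -> 0
  row 24 [11000]: (0 IMPLIES (0 AND (1 OR NOT 1))) -> 1
  row 25 [11001]: (0 IMPLIES (0 AND (1 OR NOT 1))) -> 1
  row 26 [11010]: (0 IMPLIES (0 AND (1 OR NOT 1))) -> 1
  row 27 [11011]: (0 IMPLIES (0 AND (1 OR NOT 1))) -> 1
  row 28 [11100]: (1 IMPLIES (1 AND (1 OR NOT 1))) -> 1
  row 29 [11101]: (1 IMPLIES (1 AND (1 OR NOT 1))) -> 1
  row 30 [11110]: (1 IMPLIES (1 AND (1 OR NOT 1))) -> 1
  row 31 [11111]: (1 IMPLIES (1 AND (1 OR NOT 1))) -> 1
Full result column, 4 rows per line (a,b,c fixed per line; d,e runs 00..11 left to right):
  rows 0-3 [a,b,c=000]: 1111  = hex F
  rows 4-7 [a,b,c=001]: 1111  = hex F
  rows 8-11 [a,b,c=010]: 1111  = hex F
  rows 12-15 [a,b,c=011]: 1111  = hex F
  rows 16-19 [a,b,c=100]: 1111  = hex F
  rows 20-23 [a,b,c=101]: 0000  = hex 0
  rows 24-27 [a,b,c=110]: 1111  = hex F
  rows 28-31 [a,b,c=111]: 1111  = hex F
Output column (row 0 .. row 31) = 11111111111111111111000011111111
Output column grouped in 4s = 1111 1111 1111 1111 1111 0000 1111 1111 = 0xFFFFF0FF
Convert to decimal digit by digit (value = value*16 + digit):
  F -> 15
  15*16 + 15 (F) = 255
  255*16 + 15 (F) = 4095
  4095*16 + 15 (F) = 65535
  65535*16 + 15 (F) = 1048575
  1048575*16 + 0 = 16777200
  16777200*16 + 15 (F) = 268435215
  268435215*16 + 15 (F) = 4294963455
Decimal = 4294963455

4294963455


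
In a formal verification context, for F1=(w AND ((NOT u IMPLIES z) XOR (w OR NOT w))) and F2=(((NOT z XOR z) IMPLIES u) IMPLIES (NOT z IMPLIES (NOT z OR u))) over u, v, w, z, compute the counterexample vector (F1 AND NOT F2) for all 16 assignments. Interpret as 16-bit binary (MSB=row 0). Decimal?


F1 = (w AND ((NOT u IMPLIES z) XOR (w OR NOT w)))
F2 = (((NOT z XOR z) IMPLIES u) IMPLIES (NOT z IMPLIES (NOT z OR u)))
Counterexample to F1=>F2 is where F1=1 and F2=0.
Evaluate each row (bits = u,v,w,z, MSB first):
  row 0 [0000]: F1=0 F2=1 -> F1&~F2 -> 0
  row 1 [0001]: F1=0 F2=1 -> F1&~F2 -> 0
  row 2 [0010]: F1=1 F2=1 -> F1&~F2 -> 0
  row 3 [0011]: F1=0 F2=1 -> F1&~F2 -> 0
  row 4 [0100]: F1=0 F2=1 -> F1&~F2 -> 0
  row 5 [0101]: F1=0 F2=1 -> F1&~F2 -> 0
  row 6 [0110]: F1=1 F2=1 -> F1&~F2 -> 0
  row 7 [0111]: F1=0 F2=1 -> F1&~F2 -> 0
  row 8 [1000]: F1=0 F2=1 -> F1&~F2 -> 0
  row 9 [1001]: F1=0 F2=1 -> F1&~F2 -> 0
  row 10 [1010]: F1=0 F2=1 -> F1&~F2 -> 0
  row 11 [1011]: F1=0 F2=1 -> F1&~F2 -> 0
  row 12 [1100]: F1=0 F2=1 -> F1&~F2 -> 0
  row 13 [1101]: F1=0 F2=1 -> F1&~F2 -> 0
  row 14 [1110]: F1=0 F2=1 -> F1&~F2 -> 0
  row 15 [1111]: F1=0 F2=1 -> F1&~F2 -> 0
Full result column, 4 rows per line (u,v fixed per line; w,z runs 00..11 left to right):
  rows 0-3 [u,v=00]: 0000  = hex 0
  rows 4-7 [u,v=01]: 0000  = hex 0
  rows 8-11 [u,v=10]: 0000  = hex 0
  rows 12-15 [u,v=11]: 0000  = hex 0
Counterexample vector (row 0 .. row 15) = 0000000000000000
Output column grouped in 4s = 0000 0000 0000 0000 = 0x0000
Convert to decimal digit by digit (value = value*16 + digit):
  0 -> 0
  0*16 + 0 = 0
  0*16 + 0 = 0
  0*16 + 0 = 0
Decimal = 0

0


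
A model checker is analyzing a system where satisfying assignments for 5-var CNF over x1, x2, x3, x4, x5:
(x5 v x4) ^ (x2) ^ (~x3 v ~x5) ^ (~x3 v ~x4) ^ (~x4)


CNF with 5 clauses over 5 vars (32 assignments).
An assignment satisfies CNF iff every clause has >=1 true literal.
Check each row (bits = x1,x2,x3,x4,x5; clause T/F shown):
  row 0 [00000]: clauses=FFTTT -> 0
  row 1 [00001]: clauses=TFTTT -> 0
  row 2 [00010]: clauses=TFTTF -> 0
  row 3 [00011]: clauses=TFTTF -> 0
  row 4 [00100]: clauses=FFTTT -> 0
  row 5 [00101]: clauses=TFFTT -> 0
  row 6 [00110]: clauses=TFTFF -> 0
  row 7 [00111]: clauses=TFFFF -> 0
  row 8 [01000]: clauses=FTTTT -> 0
  row 9 [01001]: clauses=TTTTT -> 1
  row 10 [01010]: clauses=TTTTF -> 0
  row 11 [01011]: clauses=TTTTF -> 0
  row 12 [01100]: clauses=FTTTT -> 0
  row 13 [01101]: clauses=TTFTT -> 0
  row 14 [01110]: clauses=TTTFF -> 0
  row 15 [01111]: clauses=TTFFF -> 0
  row 16 [10000]: clauses=FFTTT -> 0
  row 17 [10001]: clauses=TFTTT -> 0
  row 18 [10010]: clauses=TFTTF -> 0
  row 19 [10011]: clauses=TFTTF -> 0
  row 20 [10100]: clauses=FFTTT -> 0
  row 21 [10101]: clauses=TFFTT -> 0
  row 22 [10110]: clauses=TFTFF -> 0
  row 23 [10111]: clauses=TFFFF -> 0
  row 24 [11000]: clauses=FTTTT -> 0
  row 25 [11001]: clauses=TTTTT -> 1
  row 26 [11010]: clauses=TTTTF -> 0
  row 27 [11011]: clauses=TTTTF -> 0
  row 28 [11100]: clauses=FTTTT -> 0
  row 29 [11101]: clauses=TTFTT -> 0
  row 30 [11110]: clauses=TTTFF -> 0
  row 31 [11111]: clauses=TTFFF -> 0
Full result column, 8 rows per line (x1,x2 fixed per line; x3,x4,x5 runs 000..111 left to right):
  rows 0-7 [x1,x2=00]: 00000000  (ones: 0)
  rows 8-15 [x1,x2=01]: 01000000  (ones: 1)
  rows 16-23 [x1,x2=10]: 00000000  (ones: 0)
  rows 24-31 [x1,x2=11]: 01000000  (ones: 1)
Satisfying assignments = 0+1+0+1 = 2

2


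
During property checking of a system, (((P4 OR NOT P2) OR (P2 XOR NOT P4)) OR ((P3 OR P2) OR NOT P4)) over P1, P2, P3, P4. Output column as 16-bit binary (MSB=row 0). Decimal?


Formula: (((P4 OR NOT P2) OR (P2 XOR NOT P4)) OR ((P3 OR P2) OR NOT P4)) over P1, P2, P3, P4 (16 rows)
Evaluate each row (bits = P1,P2,P3,P4, MSB first):
  row 0 [0000]: (((0 OR NOT 0) OR (0 XOR NOT 0)) OR ((0 OR 0) OR NOT 0)) -> 1
  row 1 [0001]: (((1 OR NOT 0) OR (0 XOR NOT 1)) OR ((0 OR 0) OR NOT 1)) -> 1
  row 2 [0010]: (((0 OR NOT 0) OR (0 XOR NOT 0)) OR ((1 OR 0) OR NOT 0)) -> 1
  row 3 [0011]: (((1 OR NOT 0) OR (0 XOR NOT 1)) OR ((1 OR 0) OR NOT 1)) -> 1
  row 4 [0100]: (((0 OR NOT 1) OR (1 XOR NOT 0)) OR ((0 OR 1) OR NOT 0)) -> 1
  row 5 [0101]: (((1 OR NOT 1) OR (1 XOR NOT 1)) OR ((0 OR 1) OR NOT 1)) -> 1
  row 6 [0110]: (((0 OR NOT 1) OR (1 XOR NOT 0)) OR ((1 OR 1) OR NOT 0)) -> 1
  row 7 [0111]: (((1 OR NOT 1) OR (1 XOR NOT 1)) OR ((1 OR 1) OR NOT 1)) -> 1
  row 8 [1000]: (((0 OR NOT 0) OR (0 XOR NOT 0)) OR ((0 OR 0) OR NOT 0)) -> 1
  row 9 [1001]: (((1 OR NOT 0) OR (0 XOR NOT 1)) OR ((0 OR 0) OR NOT 1)) -> 1
  row 10 [1010]: (((0 OR NOT 0) OR (0 XOR NOT 0)) OR ((1 OR 0) OR NOT 0)) -> 1
  row 11 [1011]: (((1 OR NOT 0) OR (0 XOR NOT 1)) OR ((1 OR 0) OR NOT 1)) -> 1
  row 12 [1100]: (((0 OR NOT 1) OR (1 XOR NOT 0)) OR ((0 OR 1) OR NOT 0)) -> 1
  row 13 [1101]: (((1 OR NOT 1) OR (1 XOR NOT 1)) OR ((0 OR 1) OR NOT 1)) -> 1
  row 14 [1110]: (((0 OR NOT 1) OR (1 XOR NOT 0)) OR ((1 OR 1) OR NOT 0)) -> 1
  row 15 [1111]: (((1 OR NOT 1) OR (1 XOR NOT 1)) OR ((1 OR 1) OR NOT 1)) -> 1
Full result column, 4 rows per line (P1,P2 fixed per line; P3,P4 runs 00..11 left to right):
  rows 0-3 [P1,P2=00]: 1111  = hex F
  rows 4-7 [P1,P2=01]: 1111  = hex F
  rows 8-11 [P1,P2=10]: 1111  = hex F
  rows 12-15 [P1,P2=11]: 1111  = hex F
Output column (row 0 .. row 15) = 1111111111111111
Output column grouped in 4s = 1111 1111 1111 1111 = 0xFFFF
Convert to decimal digit by digit (value = value*16 + digit):
  F -> 15
  15*16 + 15 (F) = 255
  255*16 + 15 (F) = 4095
  4095*16 + 15 (F) = 65535
Decimal = 65535

65535


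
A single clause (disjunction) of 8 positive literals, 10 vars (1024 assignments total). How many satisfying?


Step 1: Total=2^10=1024
Step 2: Unsat when all 8 false: 2^2=4
Step 3: Sat=1024-4=1020

1020


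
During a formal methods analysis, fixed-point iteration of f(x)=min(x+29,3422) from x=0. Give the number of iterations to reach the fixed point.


Step 1: x=0, cap=3422, increment=29
Step 2: x grows by 29 each step until capped at 3422; fixed point is x=3422
Step 3: iterations = ceil(3422/29) = 118

118


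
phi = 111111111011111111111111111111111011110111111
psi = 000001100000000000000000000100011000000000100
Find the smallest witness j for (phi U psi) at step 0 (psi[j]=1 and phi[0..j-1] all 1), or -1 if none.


(phi U psi) at 0: need smallest j with psi[j]=1 and phi[i]=1 for all i in [0,j).
Scan from step 0:
  step 0: phi=1, psi=0 -> continue
  step 1: phi=1, psi=0 -> continue
  step 2: phi=1, psi=0 -> continue
  step 3: phi=1, psi=0 -> continue
  step 5: psi=1 and phi held for [0,5) -> witness found
Witness step = 5

5


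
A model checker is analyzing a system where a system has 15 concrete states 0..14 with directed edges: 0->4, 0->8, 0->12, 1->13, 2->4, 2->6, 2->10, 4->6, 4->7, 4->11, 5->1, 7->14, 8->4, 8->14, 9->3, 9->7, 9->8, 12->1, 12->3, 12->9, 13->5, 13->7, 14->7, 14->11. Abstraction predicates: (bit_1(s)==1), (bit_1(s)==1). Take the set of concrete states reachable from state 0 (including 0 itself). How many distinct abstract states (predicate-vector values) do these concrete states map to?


BFS from 0:
Concrete reachable: {0, 1, 3, 4, 5, 6, 7, 8, 9, 11, 12, 13, 14}
Abstract via predicates (bit_1(s)==1), (bit_1(s)==1):
  (0,0) <- {0, 1, 4, 5, 8, 9, 12, 13}
  (1,1) <- {3, 6, 7, 11, 14}
Distinct abstract states = 2

2


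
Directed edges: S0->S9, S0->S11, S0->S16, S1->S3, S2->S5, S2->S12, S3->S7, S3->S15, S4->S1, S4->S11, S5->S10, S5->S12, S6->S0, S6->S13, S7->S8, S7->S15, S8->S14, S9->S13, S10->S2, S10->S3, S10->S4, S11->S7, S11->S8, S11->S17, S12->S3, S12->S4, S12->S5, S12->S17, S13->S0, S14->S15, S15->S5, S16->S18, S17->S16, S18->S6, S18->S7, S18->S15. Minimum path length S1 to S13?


BFS layer-by-layer from S1:
  dist 0: {S1}
  dist 1: {S3}
  dist 2: {S7, S15}
  dist 3: {S5, S8}
  dist 4: {S10, S12, S14}
  dist 5: {S2, S4, S17}
  dist 6: {S11, S16}
  dist 7: {S18}
  dist 8: {S6}
  dist 9: {S0, S13}
  -> S13 reached at distance 9
Shortest path length = 9

9


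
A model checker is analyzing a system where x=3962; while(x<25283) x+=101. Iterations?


Step 1: x goes from 3962 toward 25283 by 101; the body runs while x<25283, so iterations = ceil((bound-start)/step)
Step 2: Distance=21321
Step 3: ceil(21321/101)=212

212


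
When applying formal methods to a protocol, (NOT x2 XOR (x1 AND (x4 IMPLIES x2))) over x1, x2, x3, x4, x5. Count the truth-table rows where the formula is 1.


Formula: (NOT x2 XOR (x1 AND (x4 IMPLIES x2))) over 5 vars (32 rows)
Evaluate each row (x1, x2, x3, x4, x5 as bits, MSB first):
  row 0 [00000]: (NOT 0 XOR (0 AND (0 IMPLIES 0))) -> 1
  row 1 [00001]: (NOT 0 XOR (0 AND (0 IMPLIES 0))) -> 1
  row 2 [00010]: (NOT 0 XOR (0 AND (1 IMPLIES 0))) -> 1
  row 3 [00011]: (NOT 0 XOR (0 AND (1 IMPLIES 0))) -> 1
  row 4 [00100]: (NOT 0 XOR (0 AND (0 IMPLIES 0))) -> 1
  row 5 [00101]: (NOT 0 XOR (0 AND (0 IMPLIES 0))) -> 1
  row 6 [00110]: (NOT 0 XOR (0 AND (1 IMPLIES 0))) -> 1
  row 7 [00111]: (NOT 0 XOR (0 AND (1 IMPLIES 0))) -> 1
  row 8 [01000]: (NOT 1 XOR (0 AND (0 IMPLIES 1))) -> 0
  row 9 [01001]: (NOT 1 XOR (0 AND (0 IMPLIES 1))) -> 0
  row 10 [01010]: (NOT 1 XOR (0 AND (1 IMPLIES 1))) -> 0
  row 11 [01011]: (NOT 1 XOR (0 AND (1 IMPLIES 1))) -> 0
  row 12 [01100]: (NOT 1 XOR (0 AND (0 IMPLIES 1))) -> 0
  row 13 [01101]: (NOT 1 XOR (0 AND (0 IMPLIES 1))) -> 0
  row 14 [01110]: (NOT 1 XOR (0 AND (1 IMPLIES 1))) -> 0
  row 15 [01111]: (NOT 1 XOR (0 AND (1 IMPLIES 1))) -> 0
  row 16 [10000]: (NOT 0 XOR (1 AND (0 IMPLIES 0))) -> 0
  row 17 [10001]: (NOT 0 XOR (1 AND (0 IMPLIES 0))) -> 0
  row 18 [10010]: (NOT 0 XOR (1 AND (1 IMPLIES 0))) -> 1
  row 19 [10011]: (NOT 0 XOR (1 AND (1 IMPLIES 0))) -> 1
  row 20 [10100]: (NOT 0 XOR (1 AND (0 IMPLIES 0))) -> 0
  row 21 [10101]: (NOT 0 XOR (1 AND (0 IMPLIES 0))) -> 0
  row 22 [10110]: (NOT 0 XOR (1 AND (1 IMPLIES 0))) -> 1
  row 23 [10111]: (NOT 0 XOR (1 AND (1 IMPLIES 0))) -> 1
  row 24 [11000]: (NOT 1 XOR (1 AND (0 IMPLIES 1))) -> 1
  row 25 [11001]: (NOT 1 XOR (1 AND (0 IMPLIES 1))) -> 1
  row 26 [11010]: (NOT 1 XOR (1 AND (1 IMPLIES 1))) -> 1
  row 27 [11011]: (NOT 1 XOR (1 AND (1 IMPLIES 1))) -> 1
  row 28 [11100]: (NOT 1 XOR (1 AND (0 IMPLIES 1))) -> 1
  row 29 [11101]: (NOT 1 XOR (1 AND (0 IMPLIES 1))) -> 1
  row 30 [11110]: (NOT 1 XOR (1 AND (1 IMPLIES 1))) -> 1
  row 31 [11111]: (NOT 1 XOR (1 AND (1 IMPLIES 1))) -> 1
Full result column, 8 rows per line (x1,x2 fixed per line; x3,x4,x5 runs 000..111 left to right):
  rows 0-7 [x1,x2=00]: 11111111  (ones: 8)
  rows 8-15 [x1,x2=01]: 00000000  (ones: 0)
  rows 16-23 [x1,x2=10]: 00110011  (ones: 4)
  rows 24-31 [x1,x2=11]: 11111111  (ones: 8)
Count of 1-rows = 8+0+4+8 = 20

20


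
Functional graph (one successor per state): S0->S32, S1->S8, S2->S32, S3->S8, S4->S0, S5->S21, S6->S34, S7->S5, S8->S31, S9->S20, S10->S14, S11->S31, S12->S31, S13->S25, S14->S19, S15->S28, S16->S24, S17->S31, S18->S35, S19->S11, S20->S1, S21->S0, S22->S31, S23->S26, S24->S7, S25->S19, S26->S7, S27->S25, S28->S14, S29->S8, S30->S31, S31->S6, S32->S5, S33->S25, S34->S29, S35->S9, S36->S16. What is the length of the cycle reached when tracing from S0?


Trace from S0 until a state repeats:
  S0 -> S32 -> S5 -> S21 -> S0
S0 first seen at step 0, revisited at step 4.
Cycle length = 4 - 0 = 4

4


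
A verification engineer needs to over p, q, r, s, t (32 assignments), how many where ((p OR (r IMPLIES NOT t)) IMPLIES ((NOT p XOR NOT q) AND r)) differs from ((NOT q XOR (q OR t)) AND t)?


F1 = ((p OR (r IMPLIES NOT t)) IMPLIES ((NOT p XOR NOT q) AND r))
F2 = ((NOT q XOR (q OR t)) AND t)
Evaluate both on each of 32 rows (bits = p,q,r,s,t):
  row 0 [00000]: F1=0 F2=0 -> 0
  row 1 [00001]: F1=0 F2=0 -> 0
  row 2 [00010]: F1=0 F2=0 -> 0
  row 3 [00011]: F1=0 F2=0 -> 0
  row 4 [00100]: F1=0 F2=0 -> 0
  row 5 [00101]: F1=1 F2=0 (differ) -> 1
  row 6 [00110]: F1=0 F2=0 -> 0
  row 7 [00111]: F1=1 F2=0 (differ) -> 1
  row 8 [01000]: F1=0 F2=0 -> 0
  row 9 [01001]: F1=0 F2=1 (differ) -> 1
  row 10 [01010]: F1=0 F2=0 -> 0
  row 11 [01011]: F1=0 F2=1 (differ) -> 1
  row 12 [01100]: F1=1 F2=0 (differ) -> 1
  row 13 [01101]: F1=1 F2=1 -> 0
  row 14 [01110]: F1=1 F2=0 (differ) -> 1
  row 15 [01111]: F1=1 F2=1 -> 0
  row 16 [10000]: F1=0 F2=0 -> 0
  row 17 [10001]: F1=0 F2=0 -> 0
  row 18 [10010]: F1=0 F2=0 -> 0
  row 19 [10011]: F1=0 F2=0 -> 0
  row 20 [10100]: F1=1 F2=0 (differ) -> 1
  row 21 [10101]: F1=1 F2=0 (differ) -> 1
  row 22 [10110]: F1=1 F2=0 (differ) -> 1
  row 23 [10111]: F1=1 F2=0 (differ) -> 1
  row 24 [11000]: F1=0 F2=0 -> 0
  row 25 [11001]: F1=0 F2=1 (differ) -> 1
  row 26 [11010]: F1=0 F2=0 -> 0
  row 27 [11011]: F1=0 F2=1 (differ) -> 1
  row 28 [11100]: F1=0 F2=0 -> 0
  row 29 [11101]: F1=0 F2=1 (differ) -> 1
  row 30 [11110]: F1=0 F2=0 -> 0
  row 31 [11111]: F1=0 F2=1 (differ) -> 1
Full result column, 8 rows per line (p,q fixed per line; r,s,t runs 000..111 left to right):
  rows 0-7 [p,q=00]: 00000101  (ones: 2)
  rows 8-15 [p,q=01]: 01011010  (ones: 4)
  rows 16-23 [p,q=10]: 00001111  (ones: 4)
  rows 24-31 [p,q=11]: 01010101  (ones: 4)
Disagreements = 2+4+4+4 = 14

14


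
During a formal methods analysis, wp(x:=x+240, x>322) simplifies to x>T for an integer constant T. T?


Formula: wp(x:=E, P) = P[E/x] (substitute E for x in postcondition)
Step 1: Postcondition: x>322
Step 2: Substitute x+240 for x: x+240>322
Step 3: Solve for x: x > 322-240 = 82

82


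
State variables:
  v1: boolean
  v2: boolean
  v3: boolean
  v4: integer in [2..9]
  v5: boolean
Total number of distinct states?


State space = product of domain sizes of all variables.
Domain sizes:
  v1 (boolean): 2
  v2 (boolean): 2
  v3 (boolean): 2
  v4 (integer in [2..9]): 8
  v5 (boolean): 2
Product = 2 * 2 * 2 * 8 * 2 = 128

128


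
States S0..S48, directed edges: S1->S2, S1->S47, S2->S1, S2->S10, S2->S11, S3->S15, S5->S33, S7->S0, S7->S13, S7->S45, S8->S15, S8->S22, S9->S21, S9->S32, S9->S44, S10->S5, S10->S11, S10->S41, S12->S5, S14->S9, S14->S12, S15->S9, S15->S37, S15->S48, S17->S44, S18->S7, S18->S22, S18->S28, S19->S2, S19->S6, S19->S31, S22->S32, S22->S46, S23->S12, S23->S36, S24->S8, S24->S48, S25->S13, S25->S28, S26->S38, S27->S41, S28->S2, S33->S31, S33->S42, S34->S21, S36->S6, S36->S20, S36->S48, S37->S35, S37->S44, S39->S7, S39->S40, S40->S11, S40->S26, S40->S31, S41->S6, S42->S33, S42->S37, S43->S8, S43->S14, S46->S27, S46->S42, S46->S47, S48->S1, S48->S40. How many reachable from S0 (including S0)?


BFS from S0:
  layer 0: {S0}
Reachable set: {S0}
Count = 1

1


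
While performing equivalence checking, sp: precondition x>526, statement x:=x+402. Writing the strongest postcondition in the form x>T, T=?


Formula: sp(P, x:=E) = exists old_x. (x = E[old_x/x]) AND P[old_x/x] (old_x is the value of x before the assignment; eliminate old_x by solving x = E[old_x/x] for old_x)
Step 1: Precondition P: x>526, i.e. old_x > 526
Step 2: Assignment gives x = old_x + 402, so old_x = x - 402
Step 3: Substitute into P: x - 402 > 526
Step 4: Simplify: x > 526+402 = 928

928


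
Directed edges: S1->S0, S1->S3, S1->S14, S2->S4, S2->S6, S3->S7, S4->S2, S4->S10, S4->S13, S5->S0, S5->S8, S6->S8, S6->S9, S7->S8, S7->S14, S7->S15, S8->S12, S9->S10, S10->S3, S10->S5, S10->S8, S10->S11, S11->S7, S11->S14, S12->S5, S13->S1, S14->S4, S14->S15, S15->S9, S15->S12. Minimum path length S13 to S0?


BFS layer-by-layer from S13:
  dist 0: {S13}
  dist 1: {S1}
  dist 2: {S0, S3, S14}
  -> S0 reached at distance 2
Shortest path length = 2

2


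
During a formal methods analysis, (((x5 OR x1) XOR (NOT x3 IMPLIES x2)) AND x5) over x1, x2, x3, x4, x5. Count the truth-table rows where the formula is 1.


Formula: (((x5 OR x1) XOR (NOT x3 IMPLIES x2)) AND x5) over 5 vars (32 rows)
Evaluate each row (x1, x2, x3, x4, x5 as bits, MSB first):
  row 0 [00000]: (((0 OR 0) XOR (NOT 0 IMPLIES 0)) AND 0) -> 0
  row 1 [00001]: (((1 OR 0) XOR (NOT 0 IMPLIES 0)) AND 1) -> 1
  row 2 [00010]: (((0 OR 0) XOR (NOT 0 IMPLIES 0)) AND 0) -> 0
  row 3 [00011]: (((1 OR 0) XOR (NOT 0 IMPLIES 0)) AND 1) -> 1
  row 4 [00100]: (((0 OR 0) XOR (NOT 1 IMPLIES 0)) AND 0) -> 0
  row 5 [00101]: (((1 OR 0) XOR (NOT 1 IMPLIES 0)) AND 1) -> 0
  row 6 [00110]: (((0 OR 0) XOR (NOT 1 IMPLIES 0)) AND 0) -> 0
  row 7 [00111]: (((1 OR 0) XOR (NOT 1 IMPLIES 0)) AND 1) -> 0
  row 8 [01000]: (((0 OR 0) XOR (NOT 0 IMPLIES 1)) AND 0) -> 0
  row 9 [01001]: (((1 OR 0) XOR (NOT 0 IMPLIES 1)) AND 1) -> 0
  row 10 [01010]: (((0 OR 0) XOR (NOT 0 IMPLIES 1)) AND 0) -> 0
  row 11 [01011]: (((1 OR 0) XOR (NOT 0 IMPLIES 1)) AND 1) -> 0
  row 12 [01100]: (((0 OR 0) XOR (NOT 1 IMPLIES 1)) AND 0) -> 0
  row 13 [01101]: (((1 OR 0) XOR (NOT 1 IMPLIES 1)) AND 1) -> 0
  row 14 [01110]: (((0 OR 0) XOR (NOT 1 IMPLIES 1)) AND 0) -> 0
  row 15 [01111]: (((1 OR 0) XOR (NOT 1 IMPLIES 1)) AND 1) -> 0
  row 16 [10000]: (((0 OR 1) XOR (NOT 0 IMPLIES 0)) AND 0) -> 0
  row 17 [10001]: (((1 OR 1) XOR (NOT 0 IMPLIES 0)) AND 1) -> 1
  row 18 [10010]: (((0 OR 1) XOR (NOT 0 IMPLIES 0)) AND 0) -> 0
  row 19 [10011]: (((1 OR 1) XOR (NOT 0 IMPLIES 0)) AND 1) -> 1
  row 20 [10100]: (((0 OR 1) XOR (NOT 1 IMPLIES 0)) AND 0) -> 0
  row 21 [10101]: (((1 OR 1) XOR (NOT 1 IMPLIES 0)) AND 1) -> 0
  row 22 [10110]: (((0 OR 1) XOR (NOT 1 IMPLIES 0)) AND 0) -> 0
  row 23 [10111]: (((1 OR 1) XOR (NOT 1 IMPLIES 0)) AND 1) -> 0
  row 24 [11000]: (((0 OR 1) XOR (NOT 0 IMPLIES 1)) AND 0) -> 0
  row 25 [11001]: (((1 OR 1) XOR (NOT 0 IMPLIES 1)) AND 1) -> 0
  row 26 [11010]: (((0 OR 1) XOR (NOT 0 IMPLIES 1)) AND 0) -> 0
  row 27 [11011]: (((1 OR 1) XOR (NOT 0 IMPLIES 1)) AND 1) -> 0
  row 28 [11100]: (((0 OR 1) XOR (NOT 1 IMPLIES 1)) AND 0) -> 0
  row 29 [11101]: (((1 OR 1) XOR (NOT 1 IMPLIES 1)) AND 1) -> 0
  row 30 [11110]: (((0 OR 1) XOR (NOT 1 IMPLIES 1)) AND 0) -> 0
  row 31 [11111]: (((1 OR 1) XOR (NOT 1 IMPLIES 1)) AND 1) -> 0
Full result column, 8 rows per line (x1,x2 fixed per line; x3,x4,x5 runs 000..111 left to right):
  rows 0-7 [x1,x2=00]: 01010000  (ones: 2)
  rows 8-15 [x1,x2=01]: 00000000  (ones: 0)
  rows 16-23 [x1,x2=10]: 01010000  (ones: 2)
  rows 24-31 [x1,x2=11]: 00000000  (ones: 0)
Count of 1-rows = 2+0+2+0 = 4

4
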